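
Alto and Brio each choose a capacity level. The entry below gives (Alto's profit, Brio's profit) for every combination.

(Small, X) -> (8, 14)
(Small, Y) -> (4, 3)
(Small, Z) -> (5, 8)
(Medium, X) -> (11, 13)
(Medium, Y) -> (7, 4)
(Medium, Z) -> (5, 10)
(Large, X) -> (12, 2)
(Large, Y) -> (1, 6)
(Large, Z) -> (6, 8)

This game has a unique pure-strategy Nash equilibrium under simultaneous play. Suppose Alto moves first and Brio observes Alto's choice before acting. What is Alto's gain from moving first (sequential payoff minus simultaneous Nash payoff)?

Backward induction with Alto moving first.
- Small → Brio plays X (best of 14, 3, 8); Alto gets 8.
- Medium → Brio plays X (best of 13, 4, 10); Alto gets 11.
- Large → Brio plays Z (best of 2, 6, 8); Alto gets 6.
Maximizing over 8, 11, 6, Alto chooses Medium. Subgame-perfect outcome: (Medium, X) with payoffs (11, 13).
Now find the simultaneous Nash equilibrium.
Alto's best replies: X→Large; Y→Medium; Z→Large.
Brio's best replies: Small→X; Medium→X; Large→Z.
Only (Large, Z) has each player best-responding; Nash payoffs (6, 8).
Alto's commitment gain: 11 − 6 = 5.

5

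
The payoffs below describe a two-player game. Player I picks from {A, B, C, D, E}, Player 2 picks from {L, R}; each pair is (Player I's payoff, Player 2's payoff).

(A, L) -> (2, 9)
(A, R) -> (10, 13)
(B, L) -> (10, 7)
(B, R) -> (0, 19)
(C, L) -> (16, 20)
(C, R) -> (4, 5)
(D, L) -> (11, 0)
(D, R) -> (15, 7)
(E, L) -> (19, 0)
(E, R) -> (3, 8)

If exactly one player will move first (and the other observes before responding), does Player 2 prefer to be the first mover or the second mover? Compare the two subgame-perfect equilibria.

If Player I leads: Player 2's best replies are A→R, B→R, C→L, D→R, E→R; Player I's induced payoffs 10, 0, 16, 15, 3; outcome (C, L), payoffs (16, 20).
If Player 2 leads: Player I's best replies are L→E, R→D; Player 2's induced payoffs 0, 7; outcome (D, R), payoffs (15, 7).
Player 2 gets 7 moving first and 20 moving second, so Player 2 prefers to move second.

second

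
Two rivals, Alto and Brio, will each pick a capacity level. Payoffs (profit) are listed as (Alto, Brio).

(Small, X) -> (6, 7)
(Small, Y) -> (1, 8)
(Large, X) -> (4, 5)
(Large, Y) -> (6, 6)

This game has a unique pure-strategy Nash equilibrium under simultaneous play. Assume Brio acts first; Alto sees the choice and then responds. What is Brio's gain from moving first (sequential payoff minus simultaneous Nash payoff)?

Solve by backward induction (Brio leads).
- X → Alto plays Small (best of 6, 4); Brio gets 7.
- Y → Alto plays Large (best of 1, 6); Brio gets 6.
Maximizing over 7, 6, Brio chooses X. Subgame-perfect outcome: (Small, X) with payoffs (6, 7).
For the simultaneous game, intersect best replies.
Alto's best replies: X→Small; Y→Large.
Brio's best replies: Small→Y; Large→Y.
The unique mutual best reply is (Large, Y), giving (6, 6).
Brio's commitment gain: 7 − 6 = 1.

1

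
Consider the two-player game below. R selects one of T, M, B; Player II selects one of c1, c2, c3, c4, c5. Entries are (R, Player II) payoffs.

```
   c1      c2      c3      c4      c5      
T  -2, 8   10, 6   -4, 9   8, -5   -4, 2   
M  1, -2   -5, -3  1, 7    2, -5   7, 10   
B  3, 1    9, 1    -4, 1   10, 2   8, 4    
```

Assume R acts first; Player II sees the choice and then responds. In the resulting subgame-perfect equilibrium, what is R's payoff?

Solve by backward induction (R leads).
- T → Player II plays c3 (best of 8, 6, 9, -5, 2); R gets -4.
- M → Player II plays c5 (best of -2, -3, 7, -5, 10); R gets 7.
- B → Player II plays c5 (best of 1, 1, 1, 2, 4); R gets 8.
R's induced payoffs are -4, 7, 8, so R commits to B. Subgame-perfect outcome: (B, c5) with payoffs (8, 4).

8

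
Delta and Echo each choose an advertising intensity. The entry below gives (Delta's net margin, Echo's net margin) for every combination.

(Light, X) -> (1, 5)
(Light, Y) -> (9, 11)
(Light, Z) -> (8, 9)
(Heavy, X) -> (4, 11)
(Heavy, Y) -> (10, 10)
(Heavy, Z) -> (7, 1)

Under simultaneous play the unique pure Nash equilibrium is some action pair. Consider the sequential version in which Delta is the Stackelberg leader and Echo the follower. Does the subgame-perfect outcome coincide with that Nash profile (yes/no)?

no

Echo best-responds to each possible Delta move:
- Light: Echo compares 5, 11, 9 and picks Y; Delta would get 9.
- Heavy: Echo compares 11, 10, 1 and picks X; Delta would get 4.
Delta's induced payoffs are 9, 4, so Delta commits to Light. Subgame-perfect outcome: (Light, Y) with payoffs (9, 11).
Under simultaneous play:
Delta's best replies: X→Heavy; Y→Heavy; Z→Light.
Echo's best replies: Light→Y; Heavy→X.
The unique mutual best reply is (Heavy, X), giving (4, 11).
Sequential outcome (Light, Y) differs from the Nash profile (Heavy, X).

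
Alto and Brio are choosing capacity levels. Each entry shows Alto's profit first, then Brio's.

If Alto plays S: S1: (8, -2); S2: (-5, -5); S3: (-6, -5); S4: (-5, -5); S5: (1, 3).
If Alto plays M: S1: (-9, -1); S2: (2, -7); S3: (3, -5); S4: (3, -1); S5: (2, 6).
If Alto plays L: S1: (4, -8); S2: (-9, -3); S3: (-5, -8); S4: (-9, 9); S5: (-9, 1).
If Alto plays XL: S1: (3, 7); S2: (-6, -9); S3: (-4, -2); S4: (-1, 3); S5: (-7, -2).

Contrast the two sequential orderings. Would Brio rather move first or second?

If Alto leads: Brio's best replies are S→S5, M→S5, L→S4, XL→S1; Alto's induced payoffs 1, 2, -9, 3; outcome (XL, S1), payoffs (3, 7).
If Brio leads: Alto's best replies are S1→S, S2→M, S3→M, S4→M, S5→M; Brio's induced payoffs -2, -7, -5, -1, 6; outcome (M, S5), payoffs (2, 6).
Brio gets 6 moving first and 7 moving second, so Brio prefers to move second.

second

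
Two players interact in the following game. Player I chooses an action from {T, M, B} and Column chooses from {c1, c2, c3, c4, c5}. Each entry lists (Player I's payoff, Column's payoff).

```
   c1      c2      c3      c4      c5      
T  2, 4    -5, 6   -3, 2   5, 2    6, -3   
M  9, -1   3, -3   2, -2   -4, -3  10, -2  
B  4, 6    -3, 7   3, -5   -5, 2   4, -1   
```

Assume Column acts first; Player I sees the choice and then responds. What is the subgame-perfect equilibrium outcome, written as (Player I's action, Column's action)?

(T, c4)

Player I best-responds to each possible Column move:
- c1: Player I compares 2, 9, 4 and picks M; Column would get -1.
- c2: Player I compares -5, 3, -3 and picks M; Column would get -3.
- c3: Player I compares -3, 2, 3 and picks B; Column would get -5.
- c4: Player I compares 5, -4, -5 and picks T; Column would get 2.
- c5: Player I compares 6, 10, 4 and picks M; Column would get -2.
Maximizing over -1, -3, -5, 2, -2, Column chooses c4. Subgame-perfect outcome: (T, c4) with payoffs (5, 2).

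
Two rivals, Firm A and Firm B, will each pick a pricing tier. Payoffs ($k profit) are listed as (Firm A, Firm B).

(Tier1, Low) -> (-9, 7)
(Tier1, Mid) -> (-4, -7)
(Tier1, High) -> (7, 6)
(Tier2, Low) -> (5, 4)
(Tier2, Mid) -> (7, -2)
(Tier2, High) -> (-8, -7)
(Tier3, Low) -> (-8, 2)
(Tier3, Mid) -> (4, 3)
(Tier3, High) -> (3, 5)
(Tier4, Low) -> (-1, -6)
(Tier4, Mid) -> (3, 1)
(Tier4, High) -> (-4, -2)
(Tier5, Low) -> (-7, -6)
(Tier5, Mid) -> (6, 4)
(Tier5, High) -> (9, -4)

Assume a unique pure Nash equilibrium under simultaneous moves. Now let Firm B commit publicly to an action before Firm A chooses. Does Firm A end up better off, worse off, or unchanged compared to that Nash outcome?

Work backward from Firm A's decision.
- Low → Firm A plays Tier2 (best of -9, 5, -8, -1, -7); Firm B gets 4.
- Mid → Firm A plays Tier2 (best of -4, 7, 4, 3, 6); Firm B gets -2.
- High → Firm A plays Tier5 (best of 7, -8, 3, -4, 9); Firm B gets -4.
Maximizing over 4, -2, -4, Firm B chooses Low. Subgame-perfect outcome: (Tier2, Low) with payoffs (5, 4).
Now find the simultaneous Nash equilibrium.
Firm A's best replies: Low→Tier2; Mid→Tier2; High→Tier5.
Firm B's best replies: Tier1→Low; Tier2→Low; Tier3→High; Tier4→Mid; Tier5→Mid.
Only (Tier2, Low) has each player best-responding; Nash payoffs (5, 4).
Firm A earns 5 sequentially versus 5 at the Nash outcome: unchanged.

unchanged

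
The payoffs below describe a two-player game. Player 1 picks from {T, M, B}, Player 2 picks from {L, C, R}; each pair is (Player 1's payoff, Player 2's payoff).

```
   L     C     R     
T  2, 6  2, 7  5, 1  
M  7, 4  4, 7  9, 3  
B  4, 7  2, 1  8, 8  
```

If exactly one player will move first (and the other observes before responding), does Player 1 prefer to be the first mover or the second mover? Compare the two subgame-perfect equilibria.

If Player 1 leads: Player 2's best replies are T→C, M→C, B→R; Player 1's induced payoffs 2, 4, 8; outcome (B, R), payoffs (8, 8).
If Player 2 leads: Player 1's best replies are L→M, C→M, R→M; Player 2's induced payoffs 4, 7, 3; outcome (M, C), payoffs (4, 7).
Player 1 gets 8 moving first and 4 moving second, so Player 1 prefers to move first.

first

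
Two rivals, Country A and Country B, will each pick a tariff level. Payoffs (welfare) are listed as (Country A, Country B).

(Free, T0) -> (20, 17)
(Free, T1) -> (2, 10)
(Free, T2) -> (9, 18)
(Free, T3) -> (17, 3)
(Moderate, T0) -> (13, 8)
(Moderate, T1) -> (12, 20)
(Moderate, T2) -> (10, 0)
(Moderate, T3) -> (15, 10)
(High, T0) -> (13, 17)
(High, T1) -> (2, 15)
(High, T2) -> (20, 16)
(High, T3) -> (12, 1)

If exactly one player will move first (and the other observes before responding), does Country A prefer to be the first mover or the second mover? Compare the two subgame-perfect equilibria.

first

If Country A leads: Country B's best replies are Free→T2, Moderate→T1, High→T0; Country A's induced payoffs 9, 12, 13; outcome (High, T0), payoffs (13, 17).
If Country B leads: Country A's best replies are T0→Free, T1→Moderate, T2→High, T3→Free; Country B's induced payoffs 17, 20, 16, 3; outcome (Moderate, T1), payoffs (12, 20).
Country A gets 13 moving first and 12 moving second, so Country A prefers to move first.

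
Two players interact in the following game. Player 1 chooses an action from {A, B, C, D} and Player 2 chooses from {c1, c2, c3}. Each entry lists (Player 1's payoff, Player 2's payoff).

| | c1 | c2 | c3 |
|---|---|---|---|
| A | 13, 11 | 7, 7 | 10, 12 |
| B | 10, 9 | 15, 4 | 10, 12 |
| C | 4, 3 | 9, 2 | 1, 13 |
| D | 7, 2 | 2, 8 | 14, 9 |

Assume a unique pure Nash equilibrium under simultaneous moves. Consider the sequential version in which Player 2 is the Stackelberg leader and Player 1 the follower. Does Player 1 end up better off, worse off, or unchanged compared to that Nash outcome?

worse off

Work backward from Player 1's decision.
- c1: BR = A, leader payoff 11.
- c2: BR = B, leader payoff 4.
- c3: BR = D, leader payoff 9.
Among 11, 4, 9, the best is 11 at c1. Subgame-perfect outcome: (A, c1) with payoffs (13, 11).
Under simultaneous play:
Player 1's best replies: c1→A; c2→B; c3→D.
Player 2's best replies: A→c3; B→c3; C→c3; D→c3.
Only (D, c3) has each player best-responding; Nash payoffs (14, 9).
Player 1 earns 13 sequentially versus 14 at the Nash outcome: worse off.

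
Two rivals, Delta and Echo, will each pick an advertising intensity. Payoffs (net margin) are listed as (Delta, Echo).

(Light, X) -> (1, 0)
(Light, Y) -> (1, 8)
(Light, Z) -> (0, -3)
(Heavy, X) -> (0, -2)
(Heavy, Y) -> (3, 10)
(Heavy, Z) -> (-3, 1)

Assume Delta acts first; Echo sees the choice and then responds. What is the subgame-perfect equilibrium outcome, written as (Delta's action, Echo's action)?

(Heavy, Y)

Echo best-responds to each possible Delta move:
- Light: Echo compares 0, 8, -3 and picks Y; Delta would get 1.
- Heavy: Echo compares -2, 10, 1 and picks Y; Delta would get 3.
Delta's induced payoffs are 1, 3, so Delta commits to Heavy. Subgame-perfect outcome: (Heavy, Y) with payoffs (3, 10).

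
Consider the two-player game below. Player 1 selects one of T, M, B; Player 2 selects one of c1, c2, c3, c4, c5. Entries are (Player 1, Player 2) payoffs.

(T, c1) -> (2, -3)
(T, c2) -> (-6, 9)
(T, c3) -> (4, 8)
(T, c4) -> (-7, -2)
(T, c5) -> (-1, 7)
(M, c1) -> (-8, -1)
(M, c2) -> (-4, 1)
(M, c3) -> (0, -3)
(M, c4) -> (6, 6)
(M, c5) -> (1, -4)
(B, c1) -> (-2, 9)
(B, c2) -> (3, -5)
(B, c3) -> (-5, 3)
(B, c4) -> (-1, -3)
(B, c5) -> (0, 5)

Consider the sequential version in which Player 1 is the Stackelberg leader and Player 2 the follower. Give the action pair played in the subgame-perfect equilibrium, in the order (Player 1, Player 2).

(M, c4)

Backward induction with Player 1 moving first.
- T: BR = c2, leader payoff -6.
- M: BR = c4, leader payoff 6.
- B: BR = c1, leader payoff -2.
Maximizing over -6, 6, -2, Player 1 chooses M. Subgame-perfect outcome: (M, c4) with payoffs (6, 6).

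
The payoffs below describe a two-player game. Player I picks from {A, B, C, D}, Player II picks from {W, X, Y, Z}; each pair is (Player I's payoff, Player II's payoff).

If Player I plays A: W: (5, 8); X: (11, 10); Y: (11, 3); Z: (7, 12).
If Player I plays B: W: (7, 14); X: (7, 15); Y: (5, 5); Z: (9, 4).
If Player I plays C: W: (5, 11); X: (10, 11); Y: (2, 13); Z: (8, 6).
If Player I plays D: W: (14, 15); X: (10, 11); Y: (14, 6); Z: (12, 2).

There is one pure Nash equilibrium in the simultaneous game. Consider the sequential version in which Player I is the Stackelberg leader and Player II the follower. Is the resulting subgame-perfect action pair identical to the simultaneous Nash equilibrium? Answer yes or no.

yes

Backward induction with Player I moving first.
- A → Player II plays Z (best of 8, 10, 3, 12); Player I gets 7.
- B → Player II plays X (best of 14, 15, 5, 4); Player I gets 7.
- C → Player II plays Y (best of 11, 11, 13, 6); Player I gets 2.
- D → Player II plays W (best of 15, 11, 6, 2); Player I gets 14.
Maximizing over 7, 7, 2, 14, Player I chooses D. Subgame-perfect outcome: (D, W) with payoffs (14, 15).
Under simultaneous play:
Player I's best replies: W→D; X→A; Y→D; Z→D.
Player II's best replies: A→Z; B→X; C→Y; D→W.
Only (D, W) has each player best-responding; Nash payoffs (14, 15).
Sequential outcome (D, W) coincides with the Nash profile (D, W).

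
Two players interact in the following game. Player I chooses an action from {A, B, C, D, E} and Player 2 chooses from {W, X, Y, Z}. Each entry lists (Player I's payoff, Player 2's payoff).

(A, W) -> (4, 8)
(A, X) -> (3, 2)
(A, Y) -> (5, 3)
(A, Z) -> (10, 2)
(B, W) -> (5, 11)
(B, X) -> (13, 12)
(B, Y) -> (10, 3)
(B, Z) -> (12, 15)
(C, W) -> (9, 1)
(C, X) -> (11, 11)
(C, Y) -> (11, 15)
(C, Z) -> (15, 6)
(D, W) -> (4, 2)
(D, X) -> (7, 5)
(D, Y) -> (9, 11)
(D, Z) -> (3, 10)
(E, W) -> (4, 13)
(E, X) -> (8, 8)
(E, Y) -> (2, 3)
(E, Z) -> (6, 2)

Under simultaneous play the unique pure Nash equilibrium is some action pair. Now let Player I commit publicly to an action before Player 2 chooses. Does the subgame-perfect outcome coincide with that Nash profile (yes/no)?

no

Backward induction with Player I moving first.
- A → Player 2 plays W (best of 8, 2, 3, 2); Player I gets 4.
- B → Player 2 plays Z (best of 11, 12, 3, 15); Player I gets 12.
- C → Player 2 plays Y (best of 1, 11, 15, 6); Player I gets 11.
- D → Player 2 plays Y (best of 2, 5, 11, 10); Player I gets 9.
- E → Player 2 plays W (best of 13, 8, 3, 2); Player I gets 4.
Among 4, 12, 11, 9, 4, the best is 12 at B. Subgame-perfect outcome: (B, Z) with payoffs (12, 15).
Now find the simultaneous Nash equilibrium.
Player I's best replies: W→C; X→B; Y→C; Z→C.
Player 2's best replies: A→W; B→Z; C→Y; D→Y; E→W.
The unique mutual best reply is (C, Y), giving (11, 15).
Sequential outcome (B, Z) differs from the Nash profile (C, Y).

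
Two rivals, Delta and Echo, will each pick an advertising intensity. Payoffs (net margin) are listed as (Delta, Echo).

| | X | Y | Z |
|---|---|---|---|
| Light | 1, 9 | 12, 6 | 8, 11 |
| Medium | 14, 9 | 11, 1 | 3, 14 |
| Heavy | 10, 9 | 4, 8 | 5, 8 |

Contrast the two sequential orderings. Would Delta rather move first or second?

If Delta leads: Echo's best replies are Light→Z, Medium→Z, Heavy→X; Delta's induced payoffs 8, 3, 10; outcome (Heavy, X), payoffs (10, 9).
If Echo leads: Delta's best replies are X→Medium, Y→Light, Z→Light; Echo's induced payoffs 9, 6, 11; outcome (Light, Z), payoffs (8, 11).
Delta gets 10 moving first and 8 moving second, so Delta prefers to move first.

first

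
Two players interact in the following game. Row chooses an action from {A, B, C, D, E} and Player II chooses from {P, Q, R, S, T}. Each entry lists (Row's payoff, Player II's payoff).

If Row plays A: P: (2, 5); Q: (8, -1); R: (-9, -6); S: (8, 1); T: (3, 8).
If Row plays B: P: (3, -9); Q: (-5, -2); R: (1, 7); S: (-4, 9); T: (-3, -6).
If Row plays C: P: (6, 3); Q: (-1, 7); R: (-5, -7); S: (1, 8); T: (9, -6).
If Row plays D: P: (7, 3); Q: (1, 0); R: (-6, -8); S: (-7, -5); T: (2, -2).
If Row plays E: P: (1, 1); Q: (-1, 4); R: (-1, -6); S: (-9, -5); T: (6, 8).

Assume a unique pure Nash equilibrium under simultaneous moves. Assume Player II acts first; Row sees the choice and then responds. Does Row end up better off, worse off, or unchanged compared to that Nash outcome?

Work backward from Row's decision.
- P: BR = D, leader payoff 3.
- Q: BR = A, leader payoff -1.
- R: BR = B, leader payoff 7.
- S: BR = A, leader payoff 1.
- T: BR = C, leader payoff -6.
Among 3, -1, 7, 1, -6, the best is 7 at R. Subgame-perfect outcome: (B, R) with payoffs (1, 7).
Now find the simultaneous Nash equilibrium.
Row's best replies: P→D; Q→A; R→B; S→A; T→C.
Player II's best replies: A→T; B→S; C→S; D→P; E→T.
The unique mutual best reply is (D, P), giving (7, 3).
Row earns 1 sequentially versus 7 at the Nash outcome: worse off.

worse off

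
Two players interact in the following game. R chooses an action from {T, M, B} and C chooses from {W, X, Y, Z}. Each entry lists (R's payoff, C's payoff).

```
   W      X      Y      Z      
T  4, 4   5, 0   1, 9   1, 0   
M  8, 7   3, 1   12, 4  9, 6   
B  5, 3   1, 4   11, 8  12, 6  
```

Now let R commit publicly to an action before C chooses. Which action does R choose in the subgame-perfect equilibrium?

Solve by backward induction (R leads).
- T: C compares 4, 0, 9, 0 and picks Y; R would get 1.
- M: C compares 7, 1, 4, 6 and picks W; R would get 8.
- B: C compares 3, 4, 8, 6 and picks Y; R would get 11.
R's induced payoffs are 1, 8, 11, so R commits to B. Subgame-perfect outcome: (B, Y) with payoffs (11, 8).

B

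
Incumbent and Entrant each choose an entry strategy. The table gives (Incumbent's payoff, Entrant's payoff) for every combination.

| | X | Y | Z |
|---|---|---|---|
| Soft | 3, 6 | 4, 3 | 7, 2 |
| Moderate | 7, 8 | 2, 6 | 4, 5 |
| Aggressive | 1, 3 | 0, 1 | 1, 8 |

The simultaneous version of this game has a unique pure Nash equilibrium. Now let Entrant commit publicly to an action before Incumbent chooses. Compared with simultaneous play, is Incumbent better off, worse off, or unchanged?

Solve by backward induction (Entrant leads).
- X: Incumbent compares 3, 7, 1 and picks Moderate; Entrant would get 8.
- Y: Incumbent compares 4, 2, 0 and picks Soft; Entrant would get 3.
- Z: Incumbent compares 7, 4, 1 and picks Soft; Entrant would get 2.
Maximizing over 8, 3, 2, Entrant chooses X. Subgame-perfect outcome: (Moderate, X) with payoffs (7, 8).
Under simultaneous play:
Incumbent's best replies: X→Moderate; Y→Soft; Z→Soft.
Entrant's best replies: Soft→X; Moderate→X; Aggressive→Z.
Only (Moderate, X) has each player best-responding; Nash payoffs (7, 8).
Incumbent earns 7 sequentially versus 7 at the Nash outcome: unchanged.

unchanged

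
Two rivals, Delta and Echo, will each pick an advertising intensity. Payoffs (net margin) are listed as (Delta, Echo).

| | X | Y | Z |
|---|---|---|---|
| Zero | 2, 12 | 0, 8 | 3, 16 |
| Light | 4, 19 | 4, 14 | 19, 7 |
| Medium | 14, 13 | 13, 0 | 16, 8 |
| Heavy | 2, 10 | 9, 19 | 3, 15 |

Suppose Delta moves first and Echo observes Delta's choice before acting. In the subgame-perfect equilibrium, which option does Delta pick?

Echo best-responds to each possible Delta move:
- Zero: BR = Z, leader payoff 3.
- Light: BR = X, leader payoff 4.
- Medium: BR = X, leader payoff 14.
- Heavy: BR = Y, leader payoff 9.
Delta's induced payoffs are 3, 4, 14, 9, so Delta commits to Medium. Subgame-perfect outcome: (Medium, X) with payoffs (14, 13).

Medium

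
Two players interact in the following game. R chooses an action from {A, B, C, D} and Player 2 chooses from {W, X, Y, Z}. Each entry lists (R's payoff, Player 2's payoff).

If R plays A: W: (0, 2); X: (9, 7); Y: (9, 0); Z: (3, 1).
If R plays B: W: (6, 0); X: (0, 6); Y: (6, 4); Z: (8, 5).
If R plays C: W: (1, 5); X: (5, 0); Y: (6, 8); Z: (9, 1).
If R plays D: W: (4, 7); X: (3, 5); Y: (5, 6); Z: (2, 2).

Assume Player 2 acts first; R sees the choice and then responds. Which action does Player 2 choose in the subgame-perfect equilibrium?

X

Solve by backward induction (Player 2 leads).
- W: R compares 0, 6, 1, 4 and picks B; Player 2 would get 0.
- X: R compares 9, 0, 5, 3 and picks A; Player 2 would get 7.
- Y: R compares 9, 6, 6, 5 and picks A; Player 2 would get 0.
- Z: R compares 3, 8, 9, 2 and picks C; Player 2 would get 1.
Maximizing over 0, 7, 0, 1, Player 2 chooses X. Subgame-perfect outcome: (A, X) with payoffs (9, 7).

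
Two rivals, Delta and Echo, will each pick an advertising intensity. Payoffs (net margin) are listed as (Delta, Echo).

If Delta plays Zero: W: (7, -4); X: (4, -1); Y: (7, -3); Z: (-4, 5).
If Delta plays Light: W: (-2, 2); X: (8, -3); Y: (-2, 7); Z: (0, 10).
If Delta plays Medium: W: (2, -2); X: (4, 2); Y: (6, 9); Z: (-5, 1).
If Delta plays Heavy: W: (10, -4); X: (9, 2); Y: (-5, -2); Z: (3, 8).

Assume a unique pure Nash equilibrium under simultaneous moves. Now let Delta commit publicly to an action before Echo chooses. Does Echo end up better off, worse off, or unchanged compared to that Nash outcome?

better off

Backward induction with Delta moving first.
- Zero: Echo compares -4, -1, -3, 5 and picks Z; Delta would get -4.
- Light: Echo compares 2, -3, 7, 10 and picks Z; Delta would get 0.
- Medium: Echo compares -2, 2, 9, 1 and picks Y; Delta would get 6.
- Heavy: Echo compares -4, 2, -2, 8 and picks Z; Delta would get 3.
Maximizing over -4, 0, 6, 3, Delta chooses Medium. Subgame-perfect outcome: (Medium, Y) with payoffs (6, 9).
Now find the simultaneous Nash equilibrium.
Delta's best replies: W→Heavy; X→Heavy; Y→Zero; Z→Heavy.
Echo's best replies: Zero→Z; Light→Z; Medium→Y; Heavy→Z.
Only (Heavy, Z) has each player best-responding; Nash payoffs (3, 8).
Echo earns 9 sequentially versus 8 at the Nash outcome: better off.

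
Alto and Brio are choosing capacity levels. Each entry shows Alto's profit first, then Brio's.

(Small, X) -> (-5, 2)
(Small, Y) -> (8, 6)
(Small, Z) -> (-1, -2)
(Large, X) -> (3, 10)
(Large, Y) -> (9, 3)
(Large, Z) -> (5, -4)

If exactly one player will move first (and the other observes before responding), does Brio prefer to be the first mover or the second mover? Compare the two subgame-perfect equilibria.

first

If Alto leads: Brio's best replies are Small→Y, Large→X; Alto's induced payoffs 8, 3; outcome (Small, Y), payoffs (8, 6).
If Brio leads: Alto's best replies are X→Large, Y→Large, Z→Large; Brio's induced payoffs 10, 3, -4; outcome (Large, X), payoffs (3, 10).
Brio gets 10 moving first and 6 moving second, so Brio prefers to move first.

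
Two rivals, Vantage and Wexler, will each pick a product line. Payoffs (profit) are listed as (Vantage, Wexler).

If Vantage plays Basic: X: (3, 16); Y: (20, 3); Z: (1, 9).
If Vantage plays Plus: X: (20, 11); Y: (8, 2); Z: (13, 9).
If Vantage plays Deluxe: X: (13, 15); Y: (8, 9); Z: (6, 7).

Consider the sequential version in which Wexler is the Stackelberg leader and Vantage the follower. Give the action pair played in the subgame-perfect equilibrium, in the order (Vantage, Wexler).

Work backward from Vantage's decision.
- X → Vantage plays Plus (best of 3, 20, 13); Wexler gets 11.
- Y → Vantage plays Basic (best of 20, 8, 8); Wexler gets 3.
- Z → Vantage plays Plus (best of 1, 13, 6); Wexler gets 9.
Wexler's induced payoffs are 11, 3, 9, so Wexler commits to X. Subgame-perfect outcome: (Plus, X) with payoffs (20, 11).

(Plus, X)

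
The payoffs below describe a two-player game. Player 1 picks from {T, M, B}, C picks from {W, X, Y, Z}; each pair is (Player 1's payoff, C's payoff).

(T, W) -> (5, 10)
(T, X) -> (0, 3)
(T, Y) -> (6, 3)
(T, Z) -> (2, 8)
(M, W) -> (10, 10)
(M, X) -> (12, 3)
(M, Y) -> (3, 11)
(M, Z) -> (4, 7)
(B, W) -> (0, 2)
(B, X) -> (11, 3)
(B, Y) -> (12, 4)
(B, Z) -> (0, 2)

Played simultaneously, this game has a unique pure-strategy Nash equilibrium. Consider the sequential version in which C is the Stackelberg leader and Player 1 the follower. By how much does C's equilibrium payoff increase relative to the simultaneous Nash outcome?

6

Solve by backward induction (C leads).
- W → Player 1 plays M (best of 5, 10, 0); C gets 10.
- X → Player 1 plays M (best of 0, 12, 11); C gets 3.
- Y → Player 1 plays B (best of 6, 3, 12); C gets 4.
- Z → Player 1 plays M (best of 2, 4, 0); C gets 7.
Maximizing over 10, 3, 4, 7, C chooses W. Subgame-perfect outcome: (M, W) with payoffs (10, 10).
For the simultaneous game, intersect best replies.
Player 1's best replies: W→M; X→M; Y→B; Z→M.
C's best replies: T→W; M→Y; B→Y.
The unique mutual best reply is (B, Y), giving (12, 4).
C's commitment gain: 10 − 4 = 6.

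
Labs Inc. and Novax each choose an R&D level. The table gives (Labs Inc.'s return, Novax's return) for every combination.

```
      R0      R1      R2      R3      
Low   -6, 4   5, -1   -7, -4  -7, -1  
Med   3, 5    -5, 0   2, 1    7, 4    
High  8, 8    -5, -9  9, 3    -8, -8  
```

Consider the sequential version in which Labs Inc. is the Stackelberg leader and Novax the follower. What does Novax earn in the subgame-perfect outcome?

Solve by backward induction (Labs Inc. leads).
- Low: Novax compares 4, -1, -4, -1 and picks R0; Labs Inc. would get -6.
- Med: Novax compares 5, 0, 1, 4 and picks R0; Labs Inc. would get 3.
- High: Novax compares 8, -9, 3, -8 and picks R0; Labs Inc. would get 8.
Maximizing over -6, 3, 8, Labs Inc. chooses High. Subgame-perfect outcome: (High, R0) with payoffs (8, 8).

8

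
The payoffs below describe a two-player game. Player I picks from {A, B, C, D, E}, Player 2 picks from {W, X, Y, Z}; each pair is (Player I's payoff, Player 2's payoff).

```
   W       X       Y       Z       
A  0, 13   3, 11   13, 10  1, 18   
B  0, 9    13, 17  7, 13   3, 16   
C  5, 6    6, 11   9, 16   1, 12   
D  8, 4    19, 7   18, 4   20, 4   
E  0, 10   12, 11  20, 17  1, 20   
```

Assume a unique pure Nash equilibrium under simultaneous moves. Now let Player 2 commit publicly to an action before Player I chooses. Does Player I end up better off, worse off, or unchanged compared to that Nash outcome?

Solve by backward induction (Player 2 leads).
- W → Player I plays D (best of 0, 0, 5, 8, 0); Player 2 gets 4.
- X → Player I plays D (best of 3, 13, 6, 19, 12); Player 2 gets 7.
- Y → Player I plays E (best of 13, 7, 9, 18, 20); Player 2 gets 17.
- Z → Player I plays D (best of 1, 3, 1, 20, 1); Player 2 gets 4.
Among 4, 7, 17, 4, the best is 17 at Y. Subgame-perfect outcome: (E, Y) with payoffs (20, 17).
For the simultaneous game, intersect best replies.
Player I's best replies: W→D; X→D; Y→E; Z→D.
Player 2's best replies: A→Z; B→X; C→Y; D→X; E→Z.
Only (D, X) has each player best-responding; Nash payoffs (19, 7).
Player I earns 20 sequentially versus 19 at the Nash outcome: better off.

better off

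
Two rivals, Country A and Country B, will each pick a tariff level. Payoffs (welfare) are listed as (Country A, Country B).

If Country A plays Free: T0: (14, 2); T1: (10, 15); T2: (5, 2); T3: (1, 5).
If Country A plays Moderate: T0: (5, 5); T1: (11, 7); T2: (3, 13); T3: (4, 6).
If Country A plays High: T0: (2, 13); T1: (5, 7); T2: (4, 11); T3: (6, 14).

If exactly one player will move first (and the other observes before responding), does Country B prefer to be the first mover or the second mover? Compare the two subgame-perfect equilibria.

If Country A leads: Country B's best replies are Free→T1, Moderate→T2, High→T3; Country A's induced payoffs 10, 3, 6; outcome (Free, T1), payoffs (10, 15).
If Country B leads: Country A's best replies are T0→Free, T1→Moderate, T2→Free, T3→High; Country B's induced payoffs 2, 7, 2, 14; outcome (High, T3), payoffs (6, 14).
Country B gets 14 moving first and 15 moving second, so Country B prefers to move second.

second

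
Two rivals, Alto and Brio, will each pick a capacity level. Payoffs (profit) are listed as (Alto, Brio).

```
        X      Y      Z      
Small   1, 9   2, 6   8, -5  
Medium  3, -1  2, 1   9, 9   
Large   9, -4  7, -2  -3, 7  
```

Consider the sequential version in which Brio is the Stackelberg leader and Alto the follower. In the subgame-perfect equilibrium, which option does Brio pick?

Z

Work backward from Alto's decision.
- X → Alto plays Large (best of 1, 3, 9); Brio gets -4.
- Y → Alto plays Large (best of 2, 2, 7); Brio gets -2.
- Z → Alto plays Medium (best of 8, 9, -3); Brio gets 9.
Maximizing over -4, -2, 9, Brio chooses Z. Subgame-perfect outcome: (Medium, Z) with payoffs (9, 9).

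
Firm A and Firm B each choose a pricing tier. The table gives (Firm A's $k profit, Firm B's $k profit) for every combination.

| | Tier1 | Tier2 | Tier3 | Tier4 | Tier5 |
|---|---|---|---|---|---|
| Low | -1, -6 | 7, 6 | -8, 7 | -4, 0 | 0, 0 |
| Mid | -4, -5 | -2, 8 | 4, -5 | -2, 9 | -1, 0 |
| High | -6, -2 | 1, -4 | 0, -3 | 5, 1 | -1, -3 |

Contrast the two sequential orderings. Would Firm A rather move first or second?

If Firm A leads: Firm B's best replies are Low→Tier3, Mid→Tier4, High→Tier4; Firm A's induced payoffs -8, -2, 5; outcome (High, Tier4), payoffs (5, 1).
If Firm B leads: Firm A's best replies are Tier1→Low, Tier2→Low, Tier3→Mid, Tier4→High, Tier5→Low; Firm B's induced payoffs -6, 6, -5, 1, 0; outcome (Low, Tier2), payoffs (7, 6).
Firm A gets 5 moving first and 7 moving second, so Firm A prefers to move second.

second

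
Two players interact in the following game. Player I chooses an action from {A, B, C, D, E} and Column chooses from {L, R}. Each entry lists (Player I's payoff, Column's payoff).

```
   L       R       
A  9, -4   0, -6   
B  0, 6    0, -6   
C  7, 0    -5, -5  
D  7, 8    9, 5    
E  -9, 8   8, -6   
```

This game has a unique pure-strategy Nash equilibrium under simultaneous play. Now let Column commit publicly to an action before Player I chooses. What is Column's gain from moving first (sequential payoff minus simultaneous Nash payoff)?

9

Work backward from Player I's decision.
- L: Player I compares 9, 0, 7, 7, -9 and picks A; Column would get -4.
- R: Player I compares 0, 0, -5, 9, 8 and picks D; Column would get 5.
Maximizing over -4, 5, Column chooses R. Subgame-perfect outcome: (D, R) with payoffs (9, 5).
Now find the simultaneous Nash equilibrium.
Player I's best replies: L→A; R→D.
Column's best replies: A→L; B→L; C→L; D→L; E→L.
The unique mutual best reply is (A, L), giving (9, -4).
Column's commitment gain: 5 − -4 = 9.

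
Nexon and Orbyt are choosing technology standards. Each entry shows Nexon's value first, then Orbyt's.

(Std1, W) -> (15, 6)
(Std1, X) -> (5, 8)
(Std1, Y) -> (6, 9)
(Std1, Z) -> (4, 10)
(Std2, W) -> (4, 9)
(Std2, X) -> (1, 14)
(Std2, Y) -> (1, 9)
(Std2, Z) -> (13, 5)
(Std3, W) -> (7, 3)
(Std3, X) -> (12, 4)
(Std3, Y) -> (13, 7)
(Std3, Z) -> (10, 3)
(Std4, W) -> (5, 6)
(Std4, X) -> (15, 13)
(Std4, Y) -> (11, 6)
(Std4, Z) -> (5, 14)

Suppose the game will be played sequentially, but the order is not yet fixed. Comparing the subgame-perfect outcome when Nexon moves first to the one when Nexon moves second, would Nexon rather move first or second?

If Nexon leads: Orbyt's best replies are Std1→Z, Std2→X, Std3→Y, Std4→Z; Nexon's induced payoffs 4, 1, 13, 5; outcome (Std3, Y), payoffs (13, 7).
If Orbyt leads: Nexon's best replies are W→Std1, X→Std4, Y→Std3, Z→Std2; Orbyt's induced payoffs 6, 13, 7, 5; outcome (Std4, X), payoffs (15, 13).
Nexon gets 13 moving first and 15 moving second, so Nexon prefers to move second.

second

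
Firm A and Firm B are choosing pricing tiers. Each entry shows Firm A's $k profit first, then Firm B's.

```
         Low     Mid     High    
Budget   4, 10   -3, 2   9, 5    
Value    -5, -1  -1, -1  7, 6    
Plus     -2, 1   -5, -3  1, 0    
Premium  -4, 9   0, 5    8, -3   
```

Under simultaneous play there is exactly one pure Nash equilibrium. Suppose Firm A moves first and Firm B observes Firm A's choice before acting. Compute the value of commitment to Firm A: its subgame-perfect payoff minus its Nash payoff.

Backward induction with Firm A moving first.
- Budget: BR = Low, leader payoff 4.
- Value: BR = High, leader payoff 7.
- Plus: BR = Low, leader payoff -2.
- Premium: BR = Low, leader payoff -4.
Among 4, 7, -2, -4, the best is 7 at Value. Subgame-perfect outcome: (Value, High) with payoffs (7, 6).
Under simultaneous play:
Firm A's best replies: Low→Budget; Mid→Premium; High→Budget.
Firm B's best replies: Budget→Low; Value→High; Plus→Low; Premium→Low.
Only (Budget, Low) has each player best-responding; Nash payoffs (4, 10).
Firm A's commitment gain: 7 − 4 = 3.

3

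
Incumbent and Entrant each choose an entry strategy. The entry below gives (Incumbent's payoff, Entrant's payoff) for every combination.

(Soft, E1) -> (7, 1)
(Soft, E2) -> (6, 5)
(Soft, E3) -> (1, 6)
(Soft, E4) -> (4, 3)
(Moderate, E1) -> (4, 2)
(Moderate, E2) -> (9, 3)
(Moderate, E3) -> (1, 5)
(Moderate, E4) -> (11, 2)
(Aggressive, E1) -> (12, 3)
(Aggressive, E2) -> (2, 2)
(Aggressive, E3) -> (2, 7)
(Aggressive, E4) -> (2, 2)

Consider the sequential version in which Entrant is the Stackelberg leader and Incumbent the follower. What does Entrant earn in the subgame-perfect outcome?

Backward induction with Entrant moving first.
- E1: BR = Aggressive, leader payoff 3.
- E2: BR = Moderate, leader payoff 3.
- E3: BR = Aggressive, leader payoff 7.
- E4: BR = Moderate, leader payoff 2.
Entrant's induced payoffs are 3, 3, 7, 2, so Entrant commits to E3. Subgame-perfect outcome: (Aggressive, E3) with payoffs (2, 7).

7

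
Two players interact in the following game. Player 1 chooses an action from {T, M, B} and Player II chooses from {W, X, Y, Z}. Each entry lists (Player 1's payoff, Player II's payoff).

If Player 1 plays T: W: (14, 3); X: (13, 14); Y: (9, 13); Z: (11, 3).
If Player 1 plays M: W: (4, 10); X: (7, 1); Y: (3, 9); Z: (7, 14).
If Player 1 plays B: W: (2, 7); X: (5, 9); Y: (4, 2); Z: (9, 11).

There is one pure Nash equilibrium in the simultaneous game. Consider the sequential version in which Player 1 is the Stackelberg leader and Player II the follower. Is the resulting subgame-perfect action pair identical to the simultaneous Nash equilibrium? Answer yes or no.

Player II best-responds to each possible Player 1 move:
- T: Player II compares 3, 14, 13, 3 and picks X; Player 1 would get 13.
- M: Player II compares 10, 1, 9, 14 and picks Z; Player 1 would get 7.
- B: Player II compares 7, 9, 2, 11 and picks Z; Player 1 would get 9.
Player 1's induced payoffs are 13, 7, 9, so Player 1 commits to T. Subgame-perfect outcome: (T, X) with payoffs (13, 14).
For the simultaneous game, intersect best replies.
Player 1's best replies: W→T; X→T; Y→T; Z→T.
Player II's best replies: T→X; M→Z; B→Z.
The unique mutual best reply is (T, X), giving (13, 14).
Sequential outcome (T, X) coincides with the Nash profile (T, X).

yes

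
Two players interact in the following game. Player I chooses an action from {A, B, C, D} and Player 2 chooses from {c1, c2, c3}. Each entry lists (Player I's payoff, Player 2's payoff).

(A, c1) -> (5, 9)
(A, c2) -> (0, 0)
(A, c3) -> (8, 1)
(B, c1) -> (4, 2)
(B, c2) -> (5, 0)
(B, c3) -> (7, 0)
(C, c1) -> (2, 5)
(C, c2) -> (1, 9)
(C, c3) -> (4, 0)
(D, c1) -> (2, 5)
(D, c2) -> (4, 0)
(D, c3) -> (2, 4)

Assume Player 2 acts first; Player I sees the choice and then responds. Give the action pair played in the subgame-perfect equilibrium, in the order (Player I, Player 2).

(A, c1)

Player I best-responds to each possible Player 2 move:
- c1: BR = A, leader payoff 9.
- c2: BR = B, leader payoff 0.
- c3: BR = A, leader payoff 1.
Player 2's induced payoffs are 9, 0, 1, so Player 2 commits to c1. Subgame-perfect outcome: (A, c1) with payoffs (5, 9).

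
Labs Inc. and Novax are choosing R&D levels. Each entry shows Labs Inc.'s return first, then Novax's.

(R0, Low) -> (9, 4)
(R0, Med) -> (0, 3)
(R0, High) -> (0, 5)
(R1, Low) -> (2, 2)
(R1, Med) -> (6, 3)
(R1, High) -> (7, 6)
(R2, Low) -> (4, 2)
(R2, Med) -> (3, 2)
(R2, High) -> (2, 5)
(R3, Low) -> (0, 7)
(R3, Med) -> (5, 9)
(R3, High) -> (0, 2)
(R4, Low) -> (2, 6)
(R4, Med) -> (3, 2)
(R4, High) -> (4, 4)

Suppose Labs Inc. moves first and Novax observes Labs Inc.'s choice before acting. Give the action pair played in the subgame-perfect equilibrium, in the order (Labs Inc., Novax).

(R1, High)

Backward induction with Labs Inc. moving first.
- R0 → Novax plays High (best of 4, 3, 5); Labs Inc. gets 0.
- R1 → Novax plays High (best of 2, 3, 6); Labs Inc. gets 7.
- R2 → Novax plays High (best of 2, 2, 5); Labs Inc. gets 2.
- R3 → Novax plays Med (best of 7, 9, 2); Labs Inc. gets 5.
- R4 → Novax plays Low (best of 6, 2, 4); Labs Inc. gets 2.
Maximizing over 0, 7, 2, 5, 2, Labs Inc. chooses R1. Subgame-perfect outcome: (R1, High) with payoffs (7, 6).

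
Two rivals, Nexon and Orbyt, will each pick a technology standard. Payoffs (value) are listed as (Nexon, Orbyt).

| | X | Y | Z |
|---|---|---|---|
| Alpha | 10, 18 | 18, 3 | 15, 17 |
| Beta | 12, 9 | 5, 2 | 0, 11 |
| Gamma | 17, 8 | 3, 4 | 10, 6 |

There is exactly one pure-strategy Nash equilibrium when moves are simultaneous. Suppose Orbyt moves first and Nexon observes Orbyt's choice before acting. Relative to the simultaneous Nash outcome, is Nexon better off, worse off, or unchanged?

Solve by backward induction (Orbyt leads).
- X: BR = Gamma, leader payoff 8.
- Y: BR = Alpha, leader payoff 3.
- Z: BR = Alpha, leader payoff 17.
Maximizing over 8, 3, 17, Orbyt chooses Z. Subgame-perfect outcome: (Alpha, Z) with payoffs (15, 17).
Under simultaneous play:
Nexon's best replies: X→Gamma; Y→Alpha; Z→Alpha.
Orbyt's best replies: Alpha→X; Beta→Z; Gamma→X.
Only (Gamma, X) has each player best-responding; Nash payoffs (17, 8).
Nexon earns 15 sequentially versus 17 at the Nash outcome: worse off.

worse off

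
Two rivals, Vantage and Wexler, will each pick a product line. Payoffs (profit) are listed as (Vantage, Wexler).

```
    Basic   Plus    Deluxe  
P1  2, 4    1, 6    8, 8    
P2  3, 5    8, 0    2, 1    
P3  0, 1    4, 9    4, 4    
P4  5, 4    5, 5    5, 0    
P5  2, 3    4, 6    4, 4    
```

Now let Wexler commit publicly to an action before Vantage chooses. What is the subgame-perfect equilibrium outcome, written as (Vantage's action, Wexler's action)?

Backward induction with Wexler moving first.
- Basic: Vantage compares 2, 3, 0, 5, 2 and picks P4; Wexler would get 4.
- Plus: Vantage compares 1, 8, 4, 5, 4 and picks P2; Wexler would get 0.
- Deluxe: Vantage compares 8, 2, 4, 5, 4 and picks P1; Wexler would get 8.
Maximizing over 4, 0, 8, Wexler chooses Deluxe. Subgame-perfect outcome: (P1, Deluxe) with payoffs (8, 8).

(P1, Deluxe)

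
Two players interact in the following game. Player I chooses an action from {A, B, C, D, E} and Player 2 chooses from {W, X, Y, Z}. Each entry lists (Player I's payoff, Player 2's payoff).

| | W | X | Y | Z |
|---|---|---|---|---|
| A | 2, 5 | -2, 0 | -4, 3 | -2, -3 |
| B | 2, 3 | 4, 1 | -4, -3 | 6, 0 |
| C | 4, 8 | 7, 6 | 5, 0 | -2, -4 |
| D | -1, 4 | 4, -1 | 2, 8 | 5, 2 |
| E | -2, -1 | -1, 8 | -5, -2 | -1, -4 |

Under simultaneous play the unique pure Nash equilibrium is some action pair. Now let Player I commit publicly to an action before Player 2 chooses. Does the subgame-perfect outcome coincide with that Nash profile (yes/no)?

Player 2 best-responds to each possible Player I move:
- A: Player 2 compares 5, 0, 3, -3 and picks W; Player I would get 2.
- B: Player 2 compares 3, 1, -3, 0 and picks W; Player I would get 2.
- C: Player 2 compares 8, 6, 0, -4 and picks W; Player I would get 4.
- D: Player 2 compares 4, -1, 8, 2 and picks Y; Player I would get 2.
- E: Player 2 compares -1, 8, -2, -4 and picks X; Player I would get -1.
Maximizing over 2, 2, 4, 2, -1, Player I chooses C. Subgame-perfect outcome: (C, W) with payoffs (4, 8).
For the simultaneous game, intersect best replies.
Player I's best replies: W→C; X→C; Y→C; Z→B.
Player 2's best replies: A→W; B→W; C→W; D→Y; E→X.
Only (C, W) has each player best-responding; Nash payoffs (4, 8).
Sequential outcome (C, W) coincides with the Nash profile (C, W).

yes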